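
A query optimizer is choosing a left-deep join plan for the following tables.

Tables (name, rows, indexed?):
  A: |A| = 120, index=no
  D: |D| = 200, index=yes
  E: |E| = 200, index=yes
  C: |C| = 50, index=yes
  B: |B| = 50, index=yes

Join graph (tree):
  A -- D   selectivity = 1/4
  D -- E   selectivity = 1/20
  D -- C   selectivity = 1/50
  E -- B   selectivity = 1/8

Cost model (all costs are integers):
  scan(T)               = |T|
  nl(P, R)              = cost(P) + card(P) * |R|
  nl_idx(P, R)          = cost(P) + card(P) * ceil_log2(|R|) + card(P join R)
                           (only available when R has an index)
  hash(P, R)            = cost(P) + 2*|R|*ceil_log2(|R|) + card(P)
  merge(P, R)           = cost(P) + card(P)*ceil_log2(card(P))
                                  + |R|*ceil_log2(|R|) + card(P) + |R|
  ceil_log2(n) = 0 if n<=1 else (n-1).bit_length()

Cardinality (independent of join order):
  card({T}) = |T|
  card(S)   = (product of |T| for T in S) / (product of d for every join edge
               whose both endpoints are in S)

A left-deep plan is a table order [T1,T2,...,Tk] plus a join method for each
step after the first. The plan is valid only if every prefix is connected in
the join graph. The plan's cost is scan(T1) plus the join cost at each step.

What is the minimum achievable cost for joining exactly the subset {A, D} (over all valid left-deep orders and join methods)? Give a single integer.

Selinger DP over subsets of {A,D}:
  {A}: scan cost=120, card=120
  {D}: scan cost=200, card=200
  {AD}: card=6000; try (A,hash)→2080, (D,merge)→2880, (A,merge)→2960, (D,hash)→3440, (D,nl_idx)→7080, (D,nl)→24120 …(+1); best=2080 via (A,hash)

2080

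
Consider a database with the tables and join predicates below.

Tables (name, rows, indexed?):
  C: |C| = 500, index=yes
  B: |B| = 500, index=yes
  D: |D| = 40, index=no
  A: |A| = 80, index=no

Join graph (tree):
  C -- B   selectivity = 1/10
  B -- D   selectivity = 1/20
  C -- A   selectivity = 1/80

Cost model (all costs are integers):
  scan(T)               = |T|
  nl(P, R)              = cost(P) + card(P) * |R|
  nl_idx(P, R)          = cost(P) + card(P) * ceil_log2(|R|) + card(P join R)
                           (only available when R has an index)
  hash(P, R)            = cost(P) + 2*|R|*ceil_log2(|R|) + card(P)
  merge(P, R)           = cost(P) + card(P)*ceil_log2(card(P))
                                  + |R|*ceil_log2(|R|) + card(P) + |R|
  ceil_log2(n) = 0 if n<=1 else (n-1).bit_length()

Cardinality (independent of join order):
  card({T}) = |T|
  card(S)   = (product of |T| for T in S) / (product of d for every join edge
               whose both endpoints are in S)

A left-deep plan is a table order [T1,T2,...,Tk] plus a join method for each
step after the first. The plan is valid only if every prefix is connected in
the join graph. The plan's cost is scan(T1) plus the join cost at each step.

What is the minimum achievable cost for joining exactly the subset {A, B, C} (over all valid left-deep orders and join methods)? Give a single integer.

10800

Selinger DP over subsets of {A,B,C}:
  {C}: scan cost=500, card=500
  {B}: scan cost=500, card=500
  {A}: scan cost=80, card=80
  {BC}: card=25000; try (C,hash)→10000, (B,hash)→10000, (C,merge)→10500, (B,merge)→10500, (C,nl_idx)→30000, (B,nl_idx)→30000 …(+2); best=10000 via (C,hash)
  {AC}: card=500; try (C,nl_idx)→1300, (A,hash)→2120, (C,merge)→5720, (A,merge)→6140, (C,hash)→9160, (C,nl)→40080 …(+1); best=1300 via (C,nl_idx)
  {ABC}: card=25000; try (B,hash)→10800, (B,merge)→11300, (B,nl_idx)→30800, (A,hash)→36120, (B,nl)→251300, (A,merge)→410640 …(+1); best=10800 via (B,hash)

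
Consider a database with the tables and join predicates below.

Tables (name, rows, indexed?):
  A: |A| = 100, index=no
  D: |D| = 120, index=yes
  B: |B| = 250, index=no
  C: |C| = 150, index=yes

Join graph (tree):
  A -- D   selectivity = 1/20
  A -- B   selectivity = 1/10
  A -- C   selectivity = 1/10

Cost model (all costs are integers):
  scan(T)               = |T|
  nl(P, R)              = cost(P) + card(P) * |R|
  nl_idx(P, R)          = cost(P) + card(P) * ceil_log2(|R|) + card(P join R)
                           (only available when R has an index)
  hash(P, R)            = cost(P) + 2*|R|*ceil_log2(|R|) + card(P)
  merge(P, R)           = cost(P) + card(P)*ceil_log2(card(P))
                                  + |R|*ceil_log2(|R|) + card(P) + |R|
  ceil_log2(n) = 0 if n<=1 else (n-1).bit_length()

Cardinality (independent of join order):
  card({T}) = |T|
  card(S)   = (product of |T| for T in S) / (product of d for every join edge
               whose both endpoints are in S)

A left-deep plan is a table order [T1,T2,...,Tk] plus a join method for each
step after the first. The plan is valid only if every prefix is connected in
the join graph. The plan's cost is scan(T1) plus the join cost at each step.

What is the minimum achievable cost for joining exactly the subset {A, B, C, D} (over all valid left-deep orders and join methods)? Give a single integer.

Selinger DP over subsets of {A,B,C,D}:
  {A}: scan cost=100, card=100
  {D}: scan cost=120, card=120
  {B}: scan cost=250, card=250
  {C}: scan cost=150, card=150
  {AD}: card=600; try (D,nl_idx)→1400, (A,hash)→1640, (D,merge)→1860, (D,hash)→1880, (A,merge)→1880, (D,nl)→12100 …(+1); best=1400 via (D,nl_idx)
  {AB}: card=2500; try (A,hash)→1900, (B,merge)→3150, (A,merge)→3300, (B,hash)→4200, (B,nl)→25100, (A,nl)→25250; best=1900 via (A,hash)
  {AC}: card=1500; try (A,hash)→1700, (C,merge)→2250, (A,merge)→2300, (C,nl_idx)→2400, (C,hash)→2600, (C,nl)→15100 …(+1); best=1700 via (A,hash)
  {ABD}: card=15000; try (B,hash)→6000, (D,hash)→6080, (B,merge)→10250, (D,nl_idx)→34400, (D,merge)→35360, (B,nl)→151400 …(+1); best=6000 via (B,hash)
  {ACD}: card=9000; try (C,hash)→4400, (D,hash)→4880, (C,merge)→9350, (C,nl_idx)→15200, (D,merge)→20660, (D,nl_idx)→21200 …(+2); best=4400 via (C,hash)
  {ABC}: card=37500; try (C,hash)→6800, (B,hash)→7200, (B,merge)→21950, (C,merge)→35750, (C,nl_idx)→59400, (B,nl)→376700 …(+1); best=6800 via (C,hash)
  {ABCD}: card=225000; try (B,hash)→17400, (C,hash)→23400, (D,hash)→45980, (B,merge)→141650, (C,merge)→232350, (C,nl_idx)→351000 …(+5); best=17400 via (B,hash)

17400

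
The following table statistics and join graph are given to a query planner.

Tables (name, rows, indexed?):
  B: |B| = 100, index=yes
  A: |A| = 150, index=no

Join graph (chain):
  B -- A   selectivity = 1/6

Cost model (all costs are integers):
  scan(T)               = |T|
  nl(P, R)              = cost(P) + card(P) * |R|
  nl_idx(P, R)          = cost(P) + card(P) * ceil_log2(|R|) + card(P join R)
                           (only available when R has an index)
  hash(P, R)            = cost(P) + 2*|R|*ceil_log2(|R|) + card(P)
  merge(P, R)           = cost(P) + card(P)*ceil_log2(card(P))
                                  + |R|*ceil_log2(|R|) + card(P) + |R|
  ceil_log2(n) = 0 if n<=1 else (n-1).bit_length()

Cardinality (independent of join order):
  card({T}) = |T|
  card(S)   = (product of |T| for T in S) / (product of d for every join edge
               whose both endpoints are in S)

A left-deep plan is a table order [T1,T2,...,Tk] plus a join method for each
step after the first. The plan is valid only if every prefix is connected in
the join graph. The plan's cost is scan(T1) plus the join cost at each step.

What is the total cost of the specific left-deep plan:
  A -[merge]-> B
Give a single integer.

2300

step 1: scan A: cost=150, card=150
step 2: join B via merge
    card(P join B) = 150*100/(6) = 2500
    cost = 150 + 150*8 + 100*7 + 150 + 100 = 2300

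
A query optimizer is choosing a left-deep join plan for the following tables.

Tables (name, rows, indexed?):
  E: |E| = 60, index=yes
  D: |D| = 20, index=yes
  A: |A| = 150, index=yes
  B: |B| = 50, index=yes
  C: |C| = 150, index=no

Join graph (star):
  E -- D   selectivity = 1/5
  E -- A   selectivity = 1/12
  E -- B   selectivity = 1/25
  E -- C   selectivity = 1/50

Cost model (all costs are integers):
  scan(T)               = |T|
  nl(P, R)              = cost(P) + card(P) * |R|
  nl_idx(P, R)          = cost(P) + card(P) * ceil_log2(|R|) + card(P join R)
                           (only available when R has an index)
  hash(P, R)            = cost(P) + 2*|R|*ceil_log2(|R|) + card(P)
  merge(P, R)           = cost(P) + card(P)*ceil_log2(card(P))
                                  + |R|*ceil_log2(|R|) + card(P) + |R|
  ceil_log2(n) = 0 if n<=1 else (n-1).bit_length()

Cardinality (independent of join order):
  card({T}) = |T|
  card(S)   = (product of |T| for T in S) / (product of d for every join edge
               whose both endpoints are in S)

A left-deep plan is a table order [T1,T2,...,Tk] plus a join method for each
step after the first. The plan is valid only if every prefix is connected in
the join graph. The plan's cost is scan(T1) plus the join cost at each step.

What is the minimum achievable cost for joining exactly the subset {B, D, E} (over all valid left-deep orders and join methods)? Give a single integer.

Selinger DP over subsets of {B,D,E}:
  {E}: scan cost=60, card=60
  {D}: scan cost=20, card=20
  {B}: scan cost=50, card=50
  {DE}: card=240; try (D,hash)→320, (E,nl_idx)→380, (E,merge)→560, (D,merge)→600, (D,nl_idx)→600, (E,hash)→760 …(+2); best=320 via (D,hash)
  {BE}: card=120; try (E,nl_idx)→470, (B,nl_idx)→540, (B,hash)→720, (E,hash)→820, (E,merge)→820, (B,merge)→830 …(+2); best=470 via (E,nl_idx)
  {BDE}: card=480; try (D,hash)→790, (B,hash)→1160, (D,merge)→1550, (D,nl_idx)→1550, (B,nl_idx)→2240, (B,merge)→2830 …(+2); best=790 via (D,hash)

790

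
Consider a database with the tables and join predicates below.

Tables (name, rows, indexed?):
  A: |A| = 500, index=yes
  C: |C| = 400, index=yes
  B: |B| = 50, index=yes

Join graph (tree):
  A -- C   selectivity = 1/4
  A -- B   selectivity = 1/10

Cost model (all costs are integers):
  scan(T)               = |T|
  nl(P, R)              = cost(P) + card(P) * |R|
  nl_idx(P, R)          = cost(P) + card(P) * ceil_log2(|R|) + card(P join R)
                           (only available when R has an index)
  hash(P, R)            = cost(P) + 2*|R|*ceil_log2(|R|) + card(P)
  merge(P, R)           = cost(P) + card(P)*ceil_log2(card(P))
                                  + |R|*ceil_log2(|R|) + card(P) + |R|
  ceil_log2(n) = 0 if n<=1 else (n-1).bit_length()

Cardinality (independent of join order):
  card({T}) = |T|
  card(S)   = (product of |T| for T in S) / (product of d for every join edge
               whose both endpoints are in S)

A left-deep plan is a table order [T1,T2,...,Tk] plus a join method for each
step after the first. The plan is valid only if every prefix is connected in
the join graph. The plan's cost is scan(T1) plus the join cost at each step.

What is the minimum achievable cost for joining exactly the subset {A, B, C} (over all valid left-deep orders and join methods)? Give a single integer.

11300

Selinger DP over subsets of {A,B,C}:
  {A}: scan cost=500, card=500
  {C}: scan cost=400, card=400
  {B}: scan cost=50, card=50
  {AC}: card=50000; try (C,hash)→8200, (A,merge)→9400, (C,merge)→9500, (A,hash)→9800, (A,nl_idx)→54000, (C,nl_idx)→55000 …(+2); best=8200 via (C,hash)
  {AB}: card=2500; try (B,hash)→1600, (A,nl_idx)→3000, (A,merge)→5400, (B,merge)→5850, (B,nl_idx)→6000, (A,hash)→9100 …(+2); best=1600 via (B,hash)
  {ABC}: card=250000; try (C,hash)→11300, (C,merge)→38100, (B,hash)→58800, (C,nl_idx)→274100, (B,nl_idx)→558200, (B,merge)→858550 …(+2); best=11300 via (C,hash)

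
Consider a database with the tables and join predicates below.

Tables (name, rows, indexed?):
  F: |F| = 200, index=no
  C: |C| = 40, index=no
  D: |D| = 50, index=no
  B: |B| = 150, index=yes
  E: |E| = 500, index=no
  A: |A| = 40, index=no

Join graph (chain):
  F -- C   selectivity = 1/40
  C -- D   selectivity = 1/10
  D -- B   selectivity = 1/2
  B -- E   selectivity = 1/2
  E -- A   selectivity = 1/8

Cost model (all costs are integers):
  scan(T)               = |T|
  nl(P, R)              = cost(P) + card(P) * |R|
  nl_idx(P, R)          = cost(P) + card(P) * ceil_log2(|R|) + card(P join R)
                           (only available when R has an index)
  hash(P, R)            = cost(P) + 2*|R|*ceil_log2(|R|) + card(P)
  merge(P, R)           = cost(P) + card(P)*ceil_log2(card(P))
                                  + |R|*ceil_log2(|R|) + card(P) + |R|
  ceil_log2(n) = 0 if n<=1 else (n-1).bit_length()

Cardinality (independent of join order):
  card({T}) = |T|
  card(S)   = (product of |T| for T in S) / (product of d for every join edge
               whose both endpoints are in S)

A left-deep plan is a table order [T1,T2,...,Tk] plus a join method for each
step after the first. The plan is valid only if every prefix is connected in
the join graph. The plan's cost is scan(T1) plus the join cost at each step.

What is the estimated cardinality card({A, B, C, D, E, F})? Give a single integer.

93750000

Tables in S: A(40), B(150), C(40), D(50), E(500), F(200)
Edges inside S: F-C(d=40), C-D(d=10), D-B(d=2), B-E(d=2), E-A(d=8)
numerator = 40 * 150 * 40 * 50 * 500 * 200 = 1200000000000
denominator = 40 * 10 * 2 * 2 * 8 = 12800
card(S) = 1200000000000 / 12800 = 93750000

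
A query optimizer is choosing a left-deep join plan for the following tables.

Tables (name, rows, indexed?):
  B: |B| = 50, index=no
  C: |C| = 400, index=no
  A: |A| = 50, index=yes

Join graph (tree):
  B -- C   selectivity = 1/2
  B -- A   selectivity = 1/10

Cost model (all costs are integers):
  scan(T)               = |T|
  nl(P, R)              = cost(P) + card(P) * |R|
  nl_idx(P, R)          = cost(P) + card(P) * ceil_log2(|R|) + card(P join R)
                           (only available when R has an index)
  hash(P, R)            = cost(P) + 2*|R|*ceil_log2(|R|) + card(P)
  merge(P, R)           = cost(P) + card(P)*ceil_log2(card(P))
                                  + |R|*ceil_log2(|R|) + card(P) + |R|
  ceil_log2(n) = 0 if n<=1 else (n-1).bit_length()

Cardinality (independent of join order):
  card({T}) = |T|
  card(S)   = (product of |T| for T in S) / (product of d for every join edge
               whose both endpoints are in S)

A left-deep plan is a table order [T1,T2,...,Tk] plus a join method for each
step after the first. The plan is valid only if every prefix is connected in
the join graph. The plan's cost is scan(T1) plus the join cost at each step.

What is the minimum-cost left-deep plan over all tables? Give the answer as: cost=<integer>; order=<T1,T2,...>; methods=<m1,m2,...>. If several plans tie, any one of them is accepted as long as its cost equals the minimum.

cost=6850; order=B,A,C; methods=nl_idx,merge

Selinger DP (subsets sized 1..n):
  {B}: scan cost=50, card=50
  {C}: scan cost=400, card=400
  {A}: scan cost=50, card=50
  {BC}: card=10000; try (B,hash)→1400, (C,merge)→4400, (B,merge)→4750, (C,hash)→7300, (C,nl)→20050, (B,nl)→20400; best=1400 via (B,hash)
  {AB}: card=250; try (A,nl_idx)→600, (B,hash)→700, (A,hash)→700, (B,merge)→750, (A,merge)→750, (B,nl)→2550 …(+1); best=600 via (A,nl_idx)
  {ABC}: card=50000; try (C,merge)→6850, (C,hash)→8050, (A,hash)→12000, (C,nl)→100600, (A,nl_idx)→111400, (A,merge)→151750 …(+1); best=6850 via (C,merge)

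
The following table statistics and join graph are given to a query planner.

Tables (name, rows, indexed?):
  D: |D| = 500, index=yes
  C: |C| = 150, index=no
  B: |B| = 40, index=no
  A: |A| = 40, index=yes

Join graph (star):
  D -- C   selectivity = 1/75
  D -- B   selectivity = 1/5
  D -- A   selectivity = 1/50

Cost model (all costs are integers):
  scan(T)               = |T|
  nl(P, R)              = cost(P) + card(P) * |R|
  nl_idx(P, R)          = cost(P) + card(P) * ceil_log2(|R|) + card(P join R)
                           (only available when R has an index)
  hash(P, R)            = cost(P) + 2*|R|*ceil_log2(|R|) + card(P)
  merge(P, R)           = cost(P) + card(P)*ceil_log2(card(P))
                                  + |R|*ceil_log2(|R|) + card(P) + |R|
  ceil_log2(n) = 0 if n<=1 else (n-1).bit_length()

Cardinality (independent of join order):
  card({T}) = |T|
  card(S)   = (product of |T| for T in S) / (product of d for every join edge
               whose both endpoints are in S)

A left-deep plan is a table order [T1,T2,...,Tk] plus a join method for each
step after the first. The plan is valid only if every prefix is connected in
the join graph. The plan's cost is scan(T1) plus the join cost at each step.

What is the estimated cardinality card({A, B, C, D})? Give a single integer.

Tables in S: A(40), B(40), C(150), D(500)
Edges inside S: D-C(d=75), D-B(d=5), D-A(d=50)
numerator = 40 * 40 * 150 * 500 = 120000000
denominator = 75 * 5 * 50 = 18750
card(S) = 120000000 / 18750 = 6400

6400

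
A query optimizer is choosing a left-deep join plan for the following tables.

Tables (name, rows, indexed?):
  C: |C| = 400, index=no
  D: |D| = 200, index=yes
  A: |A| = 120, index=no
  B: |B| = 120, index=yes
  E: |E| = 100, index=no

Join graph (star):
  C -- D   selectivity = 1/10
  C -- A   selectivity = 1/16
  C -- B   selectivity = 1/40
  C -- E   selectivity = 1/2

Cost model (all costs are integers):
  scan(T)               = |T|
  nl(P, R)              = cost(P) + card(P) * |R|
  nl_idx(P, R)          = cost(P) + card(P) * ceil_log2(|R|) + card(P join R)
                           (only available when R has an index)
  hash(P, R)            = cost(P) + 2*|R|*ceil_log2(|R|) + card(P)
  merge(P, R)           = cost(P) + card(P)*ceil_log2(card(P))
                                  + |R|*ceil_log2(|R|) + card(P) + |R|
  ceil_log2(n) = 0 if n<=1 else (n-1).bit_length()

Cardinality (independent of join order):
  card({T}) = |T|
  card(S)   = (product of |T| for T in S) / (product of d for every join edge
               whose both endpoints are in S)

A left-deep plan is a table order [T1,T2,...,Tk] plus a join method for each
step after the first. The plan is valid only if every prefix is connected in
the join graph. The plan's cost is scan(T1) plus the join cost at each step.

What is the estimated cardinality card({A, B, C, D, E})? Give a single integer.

Tables in S: A(120), B(120), C(400), D(200), E(100)
Edges inside S: C-D(d=10), C-A(d=16), C-B(d=40), C-E(d=2)
numerator = 120 * 120 * 400 * 200 * 100 = 115200000000
denominator = 10 * 16 * 40 * 2 = 12800
card(S) = 115200000000 / 12800 = 9000000

9000000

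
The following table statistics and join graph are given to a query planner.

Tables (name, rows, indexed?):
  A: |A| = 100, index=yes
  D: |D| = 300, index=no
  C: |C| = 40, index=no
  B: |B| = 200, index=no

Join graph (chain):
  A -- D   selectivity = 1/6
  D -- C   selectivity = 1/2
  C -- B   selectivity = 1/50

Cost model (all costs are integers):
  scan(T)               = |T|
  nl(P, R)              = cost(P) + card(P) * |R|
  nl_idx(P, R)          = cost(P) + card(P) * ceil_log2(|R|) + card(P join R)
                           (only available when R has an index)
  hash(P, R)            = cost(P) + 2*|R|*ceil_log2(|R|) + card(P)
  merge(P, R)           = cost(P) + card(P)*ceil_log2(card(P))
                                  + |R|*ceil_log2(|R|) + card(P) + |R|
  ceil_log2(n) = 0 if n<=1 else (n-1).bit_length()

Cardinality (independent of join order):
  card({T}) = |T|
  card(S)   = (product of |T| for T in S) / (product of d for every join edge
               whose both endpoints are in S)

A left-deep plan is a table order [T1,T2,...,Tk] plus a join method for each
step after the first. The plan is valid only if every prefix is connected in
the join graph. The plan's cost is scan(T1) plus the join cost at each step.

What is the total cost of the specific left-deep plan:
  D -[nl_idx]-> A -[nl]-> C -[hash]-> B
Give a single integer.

step 1: scan D: cost=300, card=300
step 2: join A via nl_idx
    card(P join A) = 300*100/(6) = 5000
    cost = 300 + 300*7 + 5000 = 7400
step 3: join C via nl
    card(P join C) = 5000*40/(2) = 100000
    cost = 7400 + 5000*40 = 207400
step 4: join B via hash
    card(P join B) = 100000*200/(50) = 400000
    cost = 207400 + 2*200*8 + 100000 = 310600

310600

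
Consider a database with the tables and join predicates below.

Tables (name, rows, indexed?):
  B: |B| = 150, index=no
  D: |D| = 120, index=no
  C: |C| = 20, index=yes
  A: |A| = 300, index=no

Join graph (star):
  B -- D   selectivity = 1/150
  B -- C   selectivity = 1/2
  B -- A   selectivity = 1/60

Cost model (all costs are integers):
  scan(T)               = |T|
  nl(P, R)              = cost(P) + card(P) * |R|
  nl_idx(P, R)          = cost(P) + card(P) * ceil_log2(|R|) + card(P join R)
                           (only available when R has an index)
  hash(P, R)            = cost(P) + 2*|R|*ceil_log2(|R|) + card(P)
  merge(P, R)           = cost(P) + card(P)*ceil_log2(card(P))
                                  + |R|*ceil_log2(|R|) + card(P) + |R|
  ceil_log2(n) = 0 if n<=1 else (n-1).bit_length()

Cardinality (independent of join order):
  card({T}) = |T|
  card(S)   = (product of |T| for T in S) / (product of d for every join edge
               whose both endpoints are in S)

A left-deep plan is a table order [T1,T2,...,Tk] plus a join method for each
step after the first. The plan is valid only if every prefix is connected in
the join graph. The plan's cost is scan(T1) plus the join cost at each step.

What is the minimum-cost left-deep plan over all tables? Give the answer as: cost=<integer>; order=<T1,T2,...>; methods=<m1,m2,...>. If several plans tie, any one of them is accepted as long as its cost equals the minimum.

cost=6230; order=A,B,D,C; methods=hash,hash,hash

Selinger DP (subsets sized 1..n):
  {B}: scan cost=150, card=150
  {D}: scan cost=120, card=120
  {C}: scan cost=20, card=20
  {A}: scan cost=300, card=300
  {BD}: card=120; try (D,hash)→1980, (B,merge)→2430, (D,merge)→2460, (B,hash)→2640, (B,nl)→18120, (D,nl)→18150; best=1980 via (D,hash)
  {BC}: card=1500; try (C,hash)→500, (B,merge)→1490, (C,merge)→1620, (C,nl_idx)→2400, (B,hash)→2440, (B,nl)→3020 …(+1); best=500 via (C,hash)
  {AB}: card=750; try (B,hash)→3000, (A,merge)→4500, (B,merge)→4650, (A,hash)→5700, (A,nl)→45150, (B,nl)→45300; best=3000 via (B,hash)
  {BCD}: card=1200; try (C,hash)→2300, (C,merge)→3060, (D,hash)→3680, (C,nl_idx)→3780, (C,nl)→4380, (D,merge)→19460 …(+1); best=2300 via (C,hash)
  {ABD}: card=600; try (D,hash)→5430, (A,merge)→5940, (A,hash)→7500, (D,merge)→12210, (A,nl)→37980, (D,nl)→93000; best=5430 via (D,hash)
  {ABC}: card=7500; try (C,hash)→3950, (A,hash)→7400, (C,merge)→11370, (C,nl_idx)→14250, (C,nl)→18000, (A,merge)→21500 …(+1); best=3950 via (C,hash)
  {ABCD}: card=6000; try (C,hash)→6230, (A,hash)→8900, (C,merge)→12150, (D,hash)→13130, (C,nl_idx)→14430, (C,nl)→17430 …(+4); best=6230 via (C,hash)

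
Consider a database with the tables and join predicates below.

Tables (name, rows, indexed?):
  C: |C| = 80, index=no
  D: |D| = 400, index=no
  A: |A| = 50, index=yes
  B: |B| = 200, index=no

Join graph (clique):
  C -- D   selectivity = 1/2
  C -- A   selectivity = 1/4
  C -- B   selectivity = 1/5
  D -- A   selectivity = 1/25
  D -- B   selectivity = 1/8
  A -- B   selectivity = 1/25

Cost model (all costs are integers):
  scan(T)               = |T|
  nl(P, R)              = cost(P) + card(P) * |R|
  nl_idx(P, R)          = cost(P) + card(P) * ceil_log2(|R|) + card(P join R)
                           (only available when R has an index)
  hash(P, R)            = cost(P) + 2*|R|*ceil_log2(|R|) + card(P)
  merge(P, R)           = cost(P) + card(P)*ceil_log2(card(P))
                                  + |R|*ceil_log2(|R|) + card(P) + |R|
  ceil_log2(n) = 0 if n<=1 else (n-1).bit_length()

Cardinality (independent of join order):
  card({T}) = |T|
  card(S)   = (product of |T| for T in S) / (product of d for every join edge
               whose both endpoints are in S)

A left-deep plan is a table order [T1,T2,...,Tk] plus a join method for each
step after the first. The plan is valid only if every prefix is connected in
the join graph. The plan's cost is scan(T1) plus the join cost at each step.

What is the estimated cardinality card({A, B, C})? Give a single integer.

1600

Tables in S: A(50), B(200), C(80)
Edges inside S: C-A(d=4), C-B(d=5), A-B(d=25)
numerator = 50 * 200 * 80 = 800000
denominator = 4 * 5 * 25 = 500
card(S) = 800000 / 500 = 1600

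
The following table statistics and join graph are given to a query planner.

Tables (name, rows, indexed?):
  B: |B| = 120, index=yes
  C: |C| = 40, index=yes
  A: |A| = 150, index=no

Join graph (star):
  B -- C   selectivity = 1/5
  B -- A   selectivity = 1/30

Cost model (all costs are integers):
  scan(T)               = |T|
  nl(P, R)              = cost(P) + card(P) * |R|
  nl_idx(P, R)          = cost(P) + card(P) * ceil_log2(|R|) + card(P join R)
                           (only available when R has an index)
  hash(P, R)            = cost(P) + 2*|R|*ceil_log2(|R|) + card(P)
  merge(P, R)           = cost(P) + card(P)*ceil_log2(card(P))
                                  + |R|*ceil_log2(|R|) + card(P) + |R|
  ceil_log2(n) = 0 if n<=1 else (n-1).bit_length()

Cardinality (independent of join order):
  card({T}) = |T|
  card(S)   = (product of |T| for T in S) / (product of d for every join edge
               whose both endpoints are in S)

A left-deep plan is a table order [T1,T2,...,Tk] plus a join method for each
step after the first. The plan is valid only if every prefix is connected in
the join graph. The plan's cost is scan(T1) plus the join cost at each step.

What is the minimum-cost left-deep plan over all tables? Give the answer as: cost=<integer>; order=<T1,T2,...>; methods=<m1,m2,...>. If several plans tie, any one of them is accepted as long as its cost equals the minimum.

Selinger DP (subsets sized 1..n):
  {B}: scan cost=120, card=120
  {C}: scan cost=40, card=40
  {A}: scan cost=150, card=150
  {BC}: card=960; try (C,hash)→720, (B,merge)→1280, (B,nl_idx)→1280, (C,merge)→1360, (B,hash)→1760, (C,nl_idx)→1800 …(+2); best=720 via (C,hash)
  {AB}: card=600; try (B,nl_idx)→1800, (B,hash)→1980, (A,merge)→2430, (B,merge)→2460, (A,hash)→2640, (A,nl)→18120 …(+1); best=1800 via (B,nl_idx)
  {ABC}: card=4800; try (C,hash)→2880, (A,hash)→4080, (C,merge)→8680, (C,nl_idx)→10200, (A,merge)→12630, (C,nl)→25800 …(+1); best=2880 via (C,hash)

cost=2880; order=A,B,C; methods=nl_idx,hash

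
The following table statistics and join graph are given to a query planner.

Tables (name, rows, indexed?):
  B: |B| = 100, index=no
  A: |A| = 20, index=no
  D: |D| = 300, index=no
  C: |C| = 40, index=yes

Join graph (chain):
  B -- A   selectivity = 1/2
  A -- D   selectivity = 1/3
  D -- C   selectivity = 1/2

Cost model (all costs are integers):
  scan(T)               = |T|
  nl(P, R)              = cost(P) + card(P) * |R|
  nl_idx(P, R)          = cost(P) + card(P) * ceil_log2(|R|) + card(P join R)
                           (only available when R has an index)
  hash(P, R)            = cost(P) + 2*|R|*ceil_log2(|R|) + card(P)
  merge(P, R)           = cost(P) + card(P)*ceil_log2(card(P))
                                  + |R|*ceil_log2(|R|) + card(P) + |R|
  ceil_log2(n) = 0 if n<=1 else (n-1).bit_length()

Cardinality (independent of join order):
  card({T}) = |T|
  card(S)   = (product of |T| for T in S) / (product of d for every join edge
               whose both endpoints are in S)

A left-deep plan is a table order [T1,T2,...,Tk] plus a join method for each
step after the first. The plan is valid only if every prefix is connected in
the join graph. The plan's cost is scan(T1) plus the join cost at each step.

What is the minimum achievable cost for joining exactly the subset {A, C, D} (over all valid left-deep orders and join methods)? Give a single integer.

Selinger DP over subsets of {A,C,D}:
  {A}: scan cost=20, card=20
  {D}: scan cost=300, card=300
  {C}: scan cost=40, card=40
  {AD}: card=2000; try (A,hash)→800, (D,merge)→3140, (A,merge)→3420, (D,hash)→5440, (D,nl)→6020, (A,nl)→6300; best=800 via (A,hash)
  {CD}: card=6000; try (C,hash)→1080, (D,merge)→3320, (C,merge)→3580, (D,hash)→5480, (C,nl_idx)→8100, (D,nl)→12040 …(+1); best=1080 via (C,hash)
  {ACD}: card=40000; try (C,hash)→3280, (A,hash)→7280, (C,merge)→25080, (C,nl_idx)→52800, (C,nl)→80800, (A,merge)→85200 …(+1); best=3280 via (C,hash)

3280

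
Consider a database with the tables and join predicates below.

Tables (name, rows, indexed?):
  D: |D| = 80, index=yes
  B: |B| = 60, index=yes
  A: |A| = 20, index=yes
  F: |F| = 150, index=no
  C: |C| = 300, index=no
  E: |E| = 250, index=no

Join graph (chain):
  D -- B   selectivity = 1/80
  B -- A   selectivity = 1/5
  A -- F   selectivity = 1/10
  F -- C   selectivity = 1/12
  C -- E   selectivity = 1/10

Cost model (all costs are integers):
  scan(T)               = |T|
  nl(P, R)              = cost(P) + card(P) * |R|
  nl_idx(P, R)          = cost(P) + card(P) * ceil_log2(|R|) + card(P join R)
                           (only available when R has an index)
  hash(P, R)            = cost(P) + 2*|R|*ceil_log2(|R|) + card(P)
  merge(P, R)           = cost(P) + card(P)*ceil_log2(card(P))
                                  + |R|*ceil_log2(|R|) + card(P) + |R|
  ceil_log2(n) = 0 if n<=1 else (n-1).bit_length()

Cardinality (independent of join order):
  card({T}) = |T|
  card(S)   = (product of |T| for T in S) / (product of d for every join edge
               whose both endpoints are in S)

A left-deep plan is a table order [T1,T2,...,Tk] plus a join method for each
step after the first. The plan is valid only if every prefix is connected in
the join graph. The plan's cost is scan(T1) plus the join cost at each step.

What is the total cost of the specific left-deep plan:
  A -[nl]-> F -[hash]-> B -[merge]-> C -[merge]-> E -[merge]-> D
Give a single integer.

step 1: scan A: cost=20, card=20
step 2: join F via nl
    card(P join F) = 20*150/(10) = 300
    cost = 20 + 20*150 = 3020
step 3: join B via hash
    card(P join B) = 300*60/(5) = 3600
    cost = 3020 + 2*60*6 + 300 = 4040
step 4: join C via merge
    card(P join C) = 3600*300/(12) = 90000
    cost = 4040 + 3600*12 + 300*9 + 3600 + 300 = 53840
step 5: join E via merge
    card(P join E) = 90000*250/(10) = 2250000
    cost = 53840 + 90000*17 + 250*8 + 90000 + 250 = 1676090
step 6: join D via merge
    card(P join D) = 2250000*80/(80) = 2250000
    cost = 1676090 + 2250000*22 + 80*7 + 2250000 + 80 = 53426730

53426730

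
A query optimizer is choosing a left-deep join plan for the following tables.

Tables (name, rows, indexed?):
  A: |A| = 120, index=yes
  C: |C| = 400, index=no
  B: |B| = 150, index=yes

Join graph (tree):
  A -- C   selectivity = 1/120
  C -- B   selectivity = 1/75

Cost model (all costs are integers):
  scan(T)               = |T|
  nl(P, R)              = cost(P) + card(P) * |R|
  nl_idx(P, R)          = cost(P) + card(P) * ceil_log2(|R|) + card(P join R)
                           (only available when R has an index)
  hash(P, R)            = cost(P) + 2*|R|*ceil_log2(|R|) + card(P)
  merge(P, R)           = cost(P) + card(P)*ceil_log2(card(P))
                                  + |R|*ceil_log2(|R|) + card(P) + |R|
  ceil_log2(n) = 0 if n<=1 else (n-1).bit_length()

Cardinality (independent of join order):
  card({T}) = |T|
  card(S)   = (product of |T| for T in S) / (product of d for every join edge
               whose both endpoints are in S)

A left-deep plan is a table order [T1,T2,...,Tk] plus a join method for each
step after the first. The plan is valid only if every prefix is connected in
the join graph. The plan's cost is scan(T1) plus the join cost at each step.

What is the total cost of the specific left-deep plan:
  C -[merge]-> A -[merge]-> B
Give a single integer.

10710

step 1: scan C: cost=400, card=400
step 2: join A via merge
    card(P join A) = 400*120/(120) = 400
    cost = 400 + 400*9 + 120*7 + 400 + 120 = 5360
step 3: join B via merge
    card(P join B) = 400*150/(75) = 800
    cost = 5360 + 400*9 + 150*8 + 400 + 150 = 10710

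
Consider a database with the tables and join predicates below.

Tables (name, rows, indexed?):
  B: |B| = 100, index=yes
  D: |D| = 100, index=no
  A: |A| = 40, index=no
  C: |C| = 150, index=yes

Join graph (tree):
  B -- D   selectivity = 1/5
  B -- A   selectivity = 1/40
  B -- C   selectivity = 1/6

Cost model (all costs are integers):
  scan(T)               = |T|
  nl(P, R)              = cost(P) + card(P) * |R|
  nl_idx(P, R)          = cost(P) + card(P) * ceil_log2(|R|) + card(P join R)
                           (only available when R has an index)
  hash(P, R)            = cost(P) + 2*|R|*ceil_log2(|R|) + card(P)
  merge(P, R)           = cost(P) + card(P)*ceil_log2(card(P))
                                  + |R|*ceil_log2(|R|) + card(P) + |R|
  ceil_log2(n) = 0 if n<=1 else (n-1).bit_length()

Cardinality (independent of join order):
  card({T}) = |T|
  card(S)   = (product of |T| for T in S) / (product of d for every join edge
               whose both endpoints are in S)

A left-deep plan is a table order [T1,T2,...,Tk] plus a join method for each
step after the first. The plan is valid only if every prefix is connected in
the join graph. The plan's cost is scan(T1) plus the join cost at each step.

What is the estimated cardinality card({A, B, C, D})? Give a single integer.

Tables in S: A(40), B(100), C(150), D(100)
Edges inside S: B-D(d=5), B-A(d=40), B-C(d=6)
numerator = 40 * 100 * 150 * 100 = 60000000
denominator = 5 * 40 * 6 = 1200
card(S) = 60000000 / 1200 = 50000

50000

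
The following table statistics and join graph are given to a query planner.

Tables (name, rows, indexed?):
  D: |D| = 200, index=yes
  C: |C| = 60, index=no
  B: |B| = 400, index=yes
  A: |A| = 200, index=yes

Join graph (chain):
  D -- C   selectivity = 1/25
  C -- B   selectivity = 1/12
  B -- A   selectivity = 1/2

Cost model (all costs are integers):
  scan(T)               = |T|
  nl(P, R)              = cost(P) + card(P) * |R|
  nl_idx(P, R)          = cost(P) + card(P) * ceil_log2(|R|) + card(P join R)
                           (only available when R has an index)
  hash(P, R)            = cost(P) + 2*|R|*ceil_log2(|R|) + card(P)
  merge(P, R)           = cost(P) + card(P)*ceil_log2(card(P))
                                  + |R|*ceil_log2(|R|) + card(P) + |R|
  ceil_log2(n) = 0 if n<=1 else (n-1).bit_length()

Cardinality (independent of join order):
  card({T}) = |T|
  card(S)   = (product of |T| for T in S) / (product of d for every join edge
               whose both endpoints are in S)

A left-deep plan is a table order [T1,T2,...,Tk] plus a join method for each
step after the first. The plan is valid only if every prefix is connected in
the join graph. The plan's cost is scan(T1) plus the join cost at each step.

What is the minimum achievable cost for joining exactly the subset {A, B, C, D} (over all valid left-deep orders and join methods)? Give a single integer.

25920

Selinger DP over subsets of {A,B,C,D}:
  {D}: scan cost=200, card=200
  {C}: scan cost=60, card=60
  {B}: scan cost=400, card=400
  {A}: scan cost=200, card=200
  {CD}: card=480; try (D,nl_idx)→1020, (C,hash)→1120, (D,merge)→2280, (C,merge)→2420, (D,hash)→3320, (D,nl)→12060 …(+1); best=1020 via (D,nl_idx)
  {BC}: card=2000; try (C,hash)→1520, (B,nl_idx)→2600, (B,merge)→4480, (C,merge)→4820, (B,hash)→7320, (B,nl)→24060 …(+1); best=1520 via (C,hash)
  {AB}: card=40000; try (A,hash)→4000, (B,merge)→6000, (A,merge)→6200, (B,hash)→7600, (B,nl_idx)→42000, (A,nl_idx)→43600 …(+2); best=4000 via (A,hash)
  {BCD}: card=16000; try (D,hash)→6720, (B,hash)→8700, (B,merge)→9820, (B,nl_idx)→21340, (D,merge)→27320, (D,nl_idx)→33520 …(+2); best=6720 via (D,hash)
  {ABC}: card=200000; try (A,hash)→6720, (A,merge)→27320, (C,hash)→44720, (A,nl_idx)→217520, (A,nl)→401520, (C,merge)→684420 …(+1); best=6720 via (A,hash)
  {ABCD}: card=1600000; try (A,hash)→25920, (D,hash)→209920, (A,merge)→248520, (A,nl_idx)→1734720, (D,nl_idx)→3206720, (A,nl)→3206720 …(+2); best=25920 via (A,hash)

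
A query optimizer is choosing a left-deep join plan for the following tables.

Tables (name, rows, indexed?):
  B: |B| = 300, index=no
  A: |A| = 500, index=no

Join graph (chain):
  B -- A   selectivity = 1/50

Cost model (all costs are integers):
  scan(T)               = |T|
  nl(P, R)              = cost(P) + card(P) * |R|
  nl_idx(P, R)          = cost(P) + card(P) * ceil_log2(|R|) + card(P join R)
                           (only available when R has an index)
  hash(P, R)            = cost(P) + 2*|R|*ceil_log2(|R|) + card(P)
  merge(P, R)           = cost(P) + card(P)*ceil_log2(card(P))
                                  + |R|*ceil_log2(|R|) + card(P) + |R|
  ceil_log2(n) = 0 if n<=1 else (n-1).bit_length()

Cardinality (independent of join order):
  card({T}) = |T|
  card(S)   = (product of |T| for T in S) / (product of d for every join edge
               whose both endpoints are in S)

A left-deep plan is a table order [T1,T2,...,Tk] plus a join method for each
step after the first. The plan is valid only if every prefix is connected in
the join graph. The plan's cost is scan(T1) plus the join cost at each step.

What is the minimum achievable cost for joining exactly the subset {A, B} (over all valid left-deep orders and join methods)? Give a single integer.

Selinger DP over subsets of {A,B}:
  {B}: scan cost=300, card=300
  {A}: scan cost=500, card=500
  {AB}: card=3000; try (B,hash)→6400, (A,merge)→8300, (B,merge)→8500, (A,hash)→9600, (A,nl)→150300, (B,nl)→150500; best=6400 via (B,hash)

6400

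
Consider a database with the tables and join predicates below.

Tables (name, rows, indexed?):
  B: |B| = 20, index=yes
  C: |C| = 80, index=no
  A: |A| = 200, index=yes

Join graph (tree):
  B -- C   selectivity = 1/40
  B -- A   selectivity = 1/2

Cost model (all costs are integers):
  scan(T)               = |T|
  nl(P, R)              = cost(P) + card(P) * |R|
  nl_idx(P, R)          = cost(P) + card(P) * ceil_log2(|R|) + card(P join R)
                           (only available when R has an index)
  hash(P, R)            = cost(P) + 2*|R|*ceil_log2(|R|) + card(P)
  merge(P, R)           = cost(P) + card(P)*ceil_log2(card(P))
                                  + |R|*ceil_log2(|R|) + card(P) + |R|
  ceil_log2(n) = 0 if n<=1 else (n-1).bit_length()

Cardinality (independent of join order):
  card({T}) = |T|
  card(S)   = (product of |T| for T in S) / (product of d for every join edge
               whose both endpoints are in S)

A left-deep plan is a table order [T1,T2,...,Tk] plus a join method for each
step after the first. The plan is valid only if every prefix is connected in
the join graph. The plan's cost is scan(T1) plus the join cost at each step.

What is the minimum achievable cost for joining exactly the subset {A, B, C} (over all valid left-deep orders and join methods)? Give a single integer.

2440

Selinger DP over subsets of {A,B,C}:
  {B}: scan cost=20, card=20
  {C}: scan cost=80, card=80
  {A}: scan cost=200, card=200
  {BC}: card=40; try (B,hash)→360, (B,nl_idx)→520, (C,merge)→780, (B,merge)→840, (C,hash)→1160, (C,nl)→1620 …(+1); best=360 via (B,hash)
  {AB}: card=2000; try (B,hash)→600, (A,merge)→1940, (B,merge)→2120, (A,nl_idx)→2180, (B,nl_idx)→3200, (A,hash)→3240 …(+2); best=600 via (B,hash)
  {ABC}: card=4000; try (A,merge)→2440, (A,hash)→3600, (C,hash)→3720, (A,nl_idx)→4680, (A,nl)→8360, (C,merge)→25240 …(+1); best=2440 via (A,merge)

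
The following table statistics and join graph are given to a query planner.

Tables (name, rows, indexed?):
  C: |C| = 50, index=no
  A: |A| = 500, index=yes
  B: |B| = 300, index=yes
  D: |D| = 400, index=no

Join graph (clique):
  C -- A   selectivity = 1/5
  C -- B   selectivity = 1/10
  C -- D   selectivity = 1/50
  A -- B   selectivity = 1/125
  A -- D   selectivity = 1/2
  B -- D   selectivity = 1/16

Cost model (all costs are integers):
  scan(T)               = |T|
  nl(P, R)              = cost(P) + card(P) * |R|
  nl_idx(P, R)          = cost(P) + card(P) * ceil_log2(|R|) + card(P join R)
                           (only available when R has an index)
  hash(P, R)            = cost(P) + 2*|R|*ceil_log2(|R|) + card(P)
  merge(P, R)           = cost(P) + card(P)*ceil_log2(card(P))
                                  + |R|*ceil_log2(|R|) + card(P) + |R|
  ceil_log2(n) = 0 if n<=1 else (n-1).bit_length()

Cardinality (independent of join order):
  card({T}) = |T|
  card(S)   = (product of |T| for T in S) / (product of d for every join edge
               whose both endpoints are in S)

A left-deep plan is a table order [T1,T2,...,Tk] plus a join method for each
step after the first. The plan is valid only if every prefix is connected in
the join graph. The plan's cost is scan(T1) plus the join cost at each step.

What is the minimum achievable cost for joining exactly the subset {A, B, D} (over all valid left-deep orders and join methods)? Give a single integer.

Selinger DP over subsets of {A,B,D}:
  {A}: scan cost=500, card=500
  {B}: scan cost=300, card=300
  {D}: scan cost=400, card=400
  {AB}: card=1200; try (A,nl_idx)→4200, (B,nl_idx)→6200, (B,hash)→6400, (A,merge)→8300, (B,merge)→8500, (A,hash)→9600 …(+2); best=4200 via (A,nl_idx)
  {AD}: card=100000; try (D,hash)→8200, (A,merge)→9400, (D,merge)→9500, (A,hash)→9800, (A,nl_idx)→104000, (A,nl)→200400 …(+1); best=8200 via (D,hash)
  {BD}: card=7500; try (B,hash)→6200, (D,merge)→7300, (B,merge)→7400, (D,hash)→7800, (B,nl_idx)→11500, (D,nl)→120300 …(+1); best=6200 via (B,hash)
  {ABD}: card=15000; try (D,hash)→12600, (D,merge)→22600, (A,hash)→22700, (A,nl_idx)→88700, (B,hash)→113600, (A,merge)→116200 …(+5); best=12600 via (D,hash)

12600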